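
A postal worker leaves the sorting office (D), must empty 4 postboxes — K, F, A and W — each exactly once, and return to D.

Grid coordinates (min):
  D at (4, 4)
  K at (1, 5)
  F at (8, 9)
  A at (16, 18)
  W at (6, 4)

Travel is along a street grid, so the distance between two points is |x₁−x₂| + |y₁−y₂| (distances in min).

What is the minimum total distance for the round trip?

58 min — the shortest possible round trip.

With 4 stops there are 4!/2 = 12 distinct round trips (a route and its reverse cost the same).
D-K-F-A-W-D: 4+11+17+24+2 = 58
D-K-F-W-A-D: 4+11+7+24+26 = 72
D-K-A-F-W-D: 4+28+17+7+2 = 58
D-K-A-W-F-D: 4+28+24+7+9 = 72
D-K-W-F-A-D: 4+6+7+17+26 = 60
D-K-W-A-F-D: 4+6+24+17+9 = 60
D-F-K-A-W-D: 9+11+28+24+2 = 74
D-F-K-W-A-D: 9+11+6+24+26 = 76
D-F-A-K-W-D: 9+17+28+6+2 = 62
D-F-W-K-A-D: 9+7+6+28+26 = 76
D-A-K-F-W-D: 26+28+11+7+2 = 74
D-A-F-K-W-D: 26+17+11+6+2 = 62
The minimum is 58.
One optimal route: D → K → F → A → W → D (or its reverse).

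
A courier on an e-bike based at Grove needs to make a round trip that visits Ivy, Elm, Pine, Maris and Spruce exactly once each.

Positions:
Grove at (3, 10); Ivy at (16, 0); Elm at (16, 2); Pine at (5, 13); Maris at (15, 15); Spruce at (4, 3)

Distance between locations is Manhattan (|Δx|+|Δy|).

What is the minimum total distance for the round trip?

56 — the shortest possible round trip.

Grove - Ivy - Elm - Pine - Maris - Spruce - Grove: 23+2+22+12+23+8 = 90
Grove - Ivy - Elm - Pine - Spruce - Maris - Grove: 23+2+22+11+23+17 = 98
Grove - Ivy - Elm - Maris - Pine - Spruce - Grove: 23+2+14+12+11+8 = 70
Grove - Ivy - Elm - Maris - Spruce - Pine - Grove: 23+2+14+23+11+5 = 78
Grove - Ivy - Elm - Spruce - Pine - Maris - Grove: 23+2+13+11+12+17 = 78
Grove - Ivy - Elm - Spruce - Maris - Pine - Grove: 23+2+13+23+12+5 = 78
Grove - Ivy - Pine - Elm - Maris - Spruce - Grove: 23+24+22+14+23+8 = 114
Grove - Ivy - Pine - Elm - Spruce - Maris - Grove: 23+24+22+13+23+17 = 122
Grove - Ivy - Pine - Maris - Elm - Spruce - Grove: 23+24+12+14+13+8 = 94
Grove - Ivy - Pine - Maris - Spruce - Elm - Grove: 23+24+12+23+13+21 = 116
Grove - Ivy - Pine - Spruce - Elm - Maris - Grove: 23+24+11+13+14+17 = 102
Grove - Ivy - Pine - Spruce - Maris - Elm - Grove: 23+24+11+23+14+21 = 116
Grove - Ivy - Maris - Elm - Pine - Spruce - Grove: 23+16+14+22+11+8 = 94
Grove - Ivy - Maris - Elm - Spruce - Pine - Grove: 23+16+14+13+11+5 = 82
… (46 more)
Grove - Pine - Maris - Ivy - Elm - Spruce - Grove: 5+12+16+2+13+8 = 56  ← best
The minimum is 56.
One optimal route: Grove → Pine → Maris → Ivy → Elm → Spruce → Grove (or its reverse).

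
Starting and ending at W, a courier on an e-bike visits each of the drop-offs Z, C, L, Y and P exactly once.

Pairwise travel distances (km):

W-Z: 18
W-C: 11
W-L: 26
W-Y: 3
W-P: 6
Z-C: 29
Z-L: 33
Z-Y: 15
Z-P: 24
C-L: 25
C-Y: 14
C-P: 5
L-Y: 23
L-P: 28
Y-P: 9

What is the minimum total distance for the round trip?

With 5 stops there are 5!/2 = 60 distinct round trips (a route and its reverse cost the same).
W-Z-C-L-Y-P-W: 18+29+25+23+9+6 = 110
W-Z-C-L-P-Y-W: 18+29+25+28+9+3 = 112
W-Z-C-Y-L-P-W: 18+29+14+23+28+6 = 118
W-Z-C-Y-P-L-W: 18+29+14+9+28+26 = 124
W-Z-C-P-L-Y-W: 18+29+5+28+23+3 = 106
W-Z-C-P-Y-L-W: 18+29+5+9+23+26 = 110
W-Z-L-C-Y-P-W: 18+33+25+14+9+6 = 105
W-Z-L-C-P-Y-W: 18+33+25+5+9+3 = 93
W-Z-L-Y-C-P-W: 18+33+23+14+5+6 = 99
W-Z-L-Y-P-C-W: 18+33+23+9+5+11 = 99
W-Z-L-P-C-Y-W: 18+33+28+5+14+3 = 101
W-Z-L-P-Y-C-W: 18+33+28+9+14+11 = 113
W-Z-Y-C-L-P-W: 18+15+14+25+28+6 = 106
W-Z-Y-C-P-L-W: 18+15+14+5+28+26 = 106
… (46 more)
W-Y-Z-L-C-P-W: 3+15+33+25+5+6 = 87  ← best
The minimum is 87.
One optimal route: W → Y → Z → L → C → P → W (or its reverse).

Minimum total distance: 87 km.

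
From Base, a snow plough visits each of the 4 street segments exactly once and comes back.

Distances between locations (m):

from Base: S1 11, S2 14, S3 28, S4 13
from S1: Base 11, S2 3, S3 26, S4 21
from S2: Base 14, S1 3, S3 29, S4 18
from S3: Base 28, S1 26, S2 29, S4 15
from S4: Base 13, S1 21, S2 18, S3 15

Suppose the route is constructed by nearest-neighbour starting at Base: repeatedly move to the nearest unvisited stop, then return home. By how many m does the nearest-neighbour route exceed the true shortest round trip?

4 m longer than the optimal tour.

Base: S1=11, S4=13, S2=14, S3=28 ⇒ S1
S1: S2=3, S4=21, S3=26 ⇒ S2
S2: S4=18, S3=29 ⇒ S4
S4: S3=15 ⇒ S3
NN route Base → S1 → S2 → S4 → S3 → Base costs 75.
Optimal: Base → S1 → S2 → S3 → S4 → Base costs 71 (by enumerating all 12 distinct tours).
Excess = 75 − 71 = 4.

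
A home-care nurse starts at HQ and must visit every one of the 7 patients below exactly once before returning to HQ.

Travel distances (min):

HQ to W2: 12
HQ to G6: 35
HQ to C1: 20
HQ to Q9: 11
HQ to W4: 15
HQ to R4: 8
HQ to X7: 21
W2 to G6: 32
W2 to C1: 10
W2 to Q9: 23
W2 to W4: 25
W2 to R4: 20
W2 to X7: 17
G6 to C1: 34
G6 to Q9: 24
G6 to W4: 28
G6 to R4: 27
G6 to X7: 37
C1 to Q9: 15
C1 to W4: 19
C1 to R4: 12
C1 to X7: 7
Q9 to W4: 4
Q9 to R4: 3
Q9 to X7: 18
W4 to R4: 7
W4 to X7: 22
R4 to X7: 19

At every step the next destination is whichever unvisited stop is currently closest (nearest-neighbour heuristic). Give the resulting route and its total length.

At HQ the remaining stops are R4 8, Q9 11, W2 12, W4 15, C1 20, X7 21, G6 35; go to R4.
At R4 the remaining stops are Q9 3, W4 7, C1 12, X7 19, W2 20, G6 27; go to Q9.
At Q9 the remaining stops are W4 4, C1 15, X7 18, W2 23, G6 24; go to W4.
At W4 the remaining stops are C1 19, X7 22, W2 25, G6 28; go to C1.
At C1 the remaining stops are X7 7, W2 10, G6 34; go to X7.
At X7 the remaining stops are W2 17, G6 37; go to W2.
At W2 the remaining stops are G6 32; go to G6.
Return G6→HQ: 35.
Total = 8 + 3 + 4 + 19 + 7 + 17 + 32 + 35 = 125.

125 min along HQ → R4 → Q9 → W4 → C1 → X7 → W2 → G6 → HQ.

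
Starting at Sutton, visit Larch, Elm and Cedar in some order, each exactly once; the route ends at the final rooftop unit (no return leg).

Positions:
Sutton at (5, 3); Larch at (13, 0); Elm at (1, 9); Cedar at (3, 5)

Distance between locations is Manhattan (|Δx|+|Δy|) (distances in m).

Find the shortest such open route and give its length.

There are 3! = 6 possible orderings.
Sutton→Larch→Elm→Cedar: 11+21+6 = 38
Sutton→Larch→Cedar→Elm: 11+15+6 = 32
Sutton→Elm→Larch→Cedar: 10+21+15 = 46
Sutton→Elm→Cedar→Larch: 10+6+15 = 31
Sutton→Cedar→Larch→Elm: 4+15+21 = 40
Sutton→Cedar→Elm→Larch: 4+6+21 = 31
The minimum is 31.
One shortest path: Sutton → Elm → Cedar → Larch.

Minimum one-way distance = 31 m.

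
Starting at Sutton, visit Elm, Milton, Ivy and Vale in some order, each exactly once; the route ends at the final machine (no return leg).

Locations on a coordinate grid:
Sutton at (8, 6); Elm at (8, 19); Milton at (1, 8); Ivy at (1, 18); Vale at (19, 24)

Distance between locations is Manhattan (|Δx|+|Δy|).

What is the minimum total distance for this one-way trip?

There are 4! = 24 possible orderings.
Sutton - Elm - Milton - Ivy - Vale: 13+18+10+24 = 65
Sutton - Elm - Milton - Vale - Ivy: 13+18+34+24 = 89
Sutton - Elm - Ivy - Milton - Vale: 13+8+10+34 = 65
Sutton - Elm - Ivy - Vale - Milton: 13+8+24+34 = 79
Sutton - Elm - Vale - Milton - Ivy: 13+16+34+10 = 73
Sutton - Elm - Vale - Ivy - Milton: 13+16+24+10 = 63
Sutton - Milton - Elm - Ivy - Vale: 9+18+8+24 = 59
Sutton - Milton - Elm - Vale - Ivy: 9+18+16+24 = 67
Sutton - Milton - Ivy - Elm - Vale: 9+10+8+16 = 43
Sutton - Milton - Ivy - Vale - Elm: 9+10+24+16 = 59
Sutton - Milton - Vale - Elm - Ivy: 9+34+16+8 = 67
Sutton - Milton - Vale - Ivy - Elm: 9+34+24+8 = 75
Sutton - Ivy - Elm - Milton - Vale: 19+8+18+34 = 79
Sutton - Ivy - Elm - Vale - Milton: 19+8+16+34 = 77
… (10 more)
The minimum is 43.
One shortest path: Sutton → Milton → Ivy → Elm → Vale.

43 — the minimum one-way total.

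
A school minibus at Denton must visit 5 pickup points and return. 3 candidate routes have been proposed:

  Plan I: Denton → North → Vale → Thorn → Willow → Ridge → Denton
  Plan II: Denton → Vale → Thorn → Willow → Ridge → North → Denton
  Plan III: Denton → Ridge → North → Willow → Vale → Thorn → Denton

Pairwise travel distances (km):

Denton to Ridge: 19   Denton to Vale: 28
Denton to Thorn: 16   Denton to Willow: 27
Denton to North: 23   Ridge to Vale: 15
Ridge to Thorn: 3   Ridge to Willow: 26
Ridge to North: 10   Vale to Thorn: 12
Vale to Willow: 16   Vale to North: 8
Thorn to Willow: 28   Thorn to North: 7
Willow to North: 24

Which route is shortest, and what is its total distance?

97 km — Plan III is the shortest.

Plan I: 23 + 8 + 12 + 28 + 26 + 19 = 116
Plan II: 28 + 12 + 28 + 26 + 10 + 23 = 127
Plan III: 19 + 10 + 24 + 16 + 12 + 16 = 97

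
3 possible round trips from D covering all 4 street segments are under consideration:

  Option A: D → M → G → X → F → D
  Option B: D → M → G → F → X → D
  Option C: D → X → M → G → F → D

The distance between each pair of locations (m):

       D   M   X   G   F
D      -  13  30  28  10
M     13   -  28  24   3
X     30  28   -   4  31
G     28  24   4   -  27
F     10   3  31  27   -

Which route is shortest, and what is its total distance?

Shortest is Option A, total 82 m.

Option A: 13 + 24 + 4 + 31 + 10 = 82
Option B: 13 + 24 + 27 + 31 + 30 = 125
Option C: 30 + 28 + 24 + 27 + 10 = 119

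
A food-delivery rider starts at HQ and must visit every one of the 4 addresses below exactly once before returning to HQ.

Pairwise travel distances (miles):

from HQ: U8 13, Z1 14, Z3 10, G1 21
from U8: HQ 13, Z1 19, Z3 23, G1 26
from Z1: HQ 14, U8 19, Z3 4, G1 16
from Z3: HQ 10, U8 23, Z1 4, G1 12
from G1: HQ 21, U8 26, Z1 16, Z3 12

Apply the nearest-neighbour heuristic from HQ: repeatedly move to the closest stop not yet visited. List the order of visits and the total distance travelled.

Total distance 69 miles via the nearest-neighbour route HQ → Z3 → Z1 → G1 → U8 → HQ.

From HQ: distances to unvisited — Z3=10, U8=13, Z1=14, G1=21. Nearest is Z3 (10).
From Z3: distances to unvisited — Z1=4, G1=12, U8=23. Nearest is Z1 (4).
From Z1: distances to unvisited — G1=16, U8=19. Nearest is G1 (16).
From G1: distances to unvisited — U8=26. Nearest is U8 (26).
Return U8→HQ: 13.
Total = 10 + 4 + 16 + 26 + 13 = 69.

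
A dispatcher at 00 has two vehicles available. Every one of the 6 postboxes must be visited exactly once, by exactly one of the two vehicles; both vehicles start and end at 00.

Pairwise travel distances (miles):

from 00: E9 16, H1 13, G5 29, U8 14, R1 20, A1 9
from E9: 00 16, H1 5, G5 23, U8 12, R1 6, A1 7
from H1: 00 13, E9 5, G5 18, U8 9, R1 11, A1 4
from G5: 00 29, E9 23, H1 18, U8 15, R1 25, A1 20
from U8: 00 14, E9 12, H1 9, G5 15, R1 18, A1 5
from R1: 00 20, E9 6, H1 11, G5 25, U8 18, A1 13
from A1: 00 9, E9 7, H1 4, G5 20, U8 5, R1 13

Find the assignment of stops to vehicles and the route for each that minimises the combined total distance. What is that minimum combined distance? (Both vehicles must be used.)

Check every non-empty split of the stops between the two vehicles; for each half take its own optimal tour:
  {E9} + {H1, G5, U8, R1, A1}: 32 + 78 = 110
  {H1} + {E9, G5, U8, R1, A1}: 26 + 76 = 102
  {E9, H1} + {G5, U8, R1, A1}: 34 + 74 = 108
  {G5} + {E9, H1, U8, R1, A1}: 58 + 54 = 112
  {E9, G5} + {H1, U8, R1, A1}: 68 + 54 = 122
  {H1, G5} + {E9, U8, R1, A1}: 60 + 52 = 112
  … (31 splits in total)
  {E9, H1, G5, U8, R1} + {A1}: 78 + 18 = 96  ← best
Best: vehicle 1 00 → H1 → E9 → R1 → G5 → U8 → 00 = 78; vehicle 2 00 → A1 → 00 = 18; combined 96.

Minimum combined distance: 96 miles.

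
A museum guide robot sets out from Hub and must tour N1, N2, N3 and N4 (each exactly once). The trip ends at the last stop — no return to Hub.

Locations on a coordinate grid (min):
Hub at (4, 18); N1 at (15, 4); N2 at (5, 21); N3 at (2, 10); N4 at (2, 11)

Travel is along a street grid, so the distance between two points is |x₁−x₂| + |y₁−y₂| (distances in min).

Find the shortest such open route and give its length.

Shortest open route: 37 min.

There are 4! = 24 possible orderings.
Hub - N1 - N2 - N3 - N4: 25+27+14+1 = 67
Hub - N1 - N2 - N4 - N3: 25+27+13+1 = 66
Hub - N1 - N3 - N2 - N4: 25+19+14+13 = 71
Hub - N1 - N3 - N4 - N2: 25+19+1+13 = 58
Hub - N1 - N4 - N2 - N3: 25+20+13+14 = 72
Hub - N1 - N4 - N3 - N2: 25+20+1+14 = 60
Hub - N2 - N1 - N3 - N4: 4+27+19+1 = 51
Hub - N2 - N1 - N4 - N3: 4+27+20+1 = 52
Hub - N2 - N3 - N1 - N4: 4+14+19+20 = 57
Hub - N2 - N3 - N4 - N1: 4+14+1+20 = 39
Hub - N2 - N4 - N1 - N3: 4+13+20+19 = 56
Hub - N2 - N4 - N3 - N1: 4+13+1+19 = 37
Hub - N3 - N1 - N2 - N4: 10+19+27+13 = 69
Hub - N3 - N1 - N4 - N2: 10+19+20+13 = 62
… (10 more)
The minimum is 37.
One shortest path: Hub → N2 → N4 → N3 → N1.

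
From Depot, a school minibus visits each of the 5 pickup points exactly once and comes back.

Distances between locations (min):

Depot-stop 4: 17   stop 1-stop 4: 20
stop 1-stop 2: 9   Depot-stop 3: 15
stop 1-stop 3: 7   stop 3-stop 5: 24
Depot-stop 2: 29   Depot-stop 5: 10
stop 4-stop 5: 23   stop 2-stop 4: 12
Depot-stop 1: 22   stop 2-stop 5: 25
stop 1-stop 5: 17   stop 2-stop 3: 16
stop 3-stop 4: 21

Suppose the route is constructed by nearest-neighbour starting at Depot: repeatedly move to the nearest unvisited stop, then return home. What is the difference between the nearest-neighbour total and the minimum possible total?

The nearest-neighbour route is 3 min longer than optimal.

Depot: stop 5=10, stop 3=15, stop 4=17, stop 1=22, stop 2=29 ⇒ stop 5
stop 5: stop 1=17, stop 4=23, stop 3=24, stop 2=25 ⇒ stop 1
stop 1: stop 3=7, stop 2=9, stop 4=20 ⇒ stop 3
stop 3: stop 2=16, stop 4=21 ⇒ stop 2
stop 2: stop 4=12 ⇒ stop 4
NN route Depot → stop 5 → stop 1 → stop 3 → stop 2 → stop 4 → Depot costs 79.
Optimal: Depot → stop 3 → stop 1 → stop 2 → stop 4 → stop 5 → Depot costs 76 (by enumerating all 60 distinct tours).
Excess = 79 − 76 = 3.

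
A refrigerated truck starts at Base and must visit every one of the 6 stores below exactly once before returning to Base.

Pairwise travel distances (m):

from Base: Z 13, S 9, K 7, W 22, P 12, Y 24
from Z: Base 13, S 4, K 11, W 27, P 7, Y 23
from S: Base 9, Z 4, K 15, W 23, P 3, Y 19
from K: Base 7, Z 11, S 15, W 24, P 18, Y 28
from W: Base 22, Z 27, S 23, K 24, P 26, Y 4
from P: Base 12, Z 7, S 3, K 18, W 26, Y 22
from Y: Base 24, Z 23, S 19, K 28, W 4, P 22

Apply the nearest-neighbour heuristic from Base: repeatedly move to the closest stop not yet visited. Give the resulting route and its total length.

Nearest-neighbour total = 73 m; route Base → K → Z → S → P → Y → W → Base.

Base → [K:7 / S:9 / P:12 / Z:13 / W:22 / Y:24] → K (7)
K → [Z:11 / S:15 / P:18 / W:24 / Y:28] → Z (11)
Z → [S:4 / P:7 / Y:23 / W:27] → S (4)
S → [P:3 / Y:19 / W:23] → P (3)
P → [Y:22 / W:26] → Y (22)
Y → [W:4] → W (4)
Return W→Base: 22.
Total = 7 + 11 + 4 + 3 + 22 + 4 + 22 = 73.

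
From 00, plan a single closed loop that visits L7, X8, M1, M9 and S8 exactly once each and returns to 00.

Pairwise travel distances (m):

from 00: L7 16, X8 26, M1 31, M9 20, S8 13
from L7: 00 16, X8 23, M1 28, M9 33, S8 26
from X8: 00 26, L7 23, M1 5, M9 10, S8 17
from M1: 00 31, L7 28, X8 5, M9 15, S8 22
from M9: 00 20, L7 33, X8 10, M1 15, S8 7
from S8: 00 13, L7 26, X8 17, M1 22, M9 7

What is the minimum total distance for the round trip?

With 5 stops there are 5!/2 = 60 distinct round trips (a route and its reverse cost the same).
00→L7→X8→M1→M9→S8→00: 16+23+5+15+7+13 = 79
00→L7→X8→M1→S8→M9→00: 16+23+5+22+7+20 = 93
00→L7→X8→M9→M1→S8→00: 16+23+10+15+22+13 = 99
00→L7→X8→M9→S8→M1→00: 16+23+10+7+22+31 = 109
00→L7→X8→S8→M1→M9→00: 16+23+17+22+15+20 = 113
00→L7→X8→S8→M9→M1→00: 16+23+17+7+15+31 = 109
00→L7→M1→X8→M9→S8→00: 16+28+5+10+7+13 = 79
00→L7→M1→X8→S8→M9→00: 16+28+5+17+7+20 = 93
00→L7→M1→M9→X8→S8→00: 16+28+15+10+17+13 = 99
00→L7→M1→M9→S8→X8→00: 16+28+15+7+17+26 = 109
00→L7→M1→S8→X8→M9→00: 16+28+22+17+10+20 = 113
00→L7→M1→S8→M9→X8→00: 16+28+22+7+10+26 = 109
00→L7→M9→X8→M1→S8→00: 16+33+10+5+22+13 = 99
00→L7→M9→X8→S8→M1→00: 16+33+10+17+22+31 = 129
… (46 more)
The minimum is 79.
One optimal route: 00 → L7 → X8 → M1 → M9 → S8 → 00 (or its reverse).

79 m — the shortest possible round trip.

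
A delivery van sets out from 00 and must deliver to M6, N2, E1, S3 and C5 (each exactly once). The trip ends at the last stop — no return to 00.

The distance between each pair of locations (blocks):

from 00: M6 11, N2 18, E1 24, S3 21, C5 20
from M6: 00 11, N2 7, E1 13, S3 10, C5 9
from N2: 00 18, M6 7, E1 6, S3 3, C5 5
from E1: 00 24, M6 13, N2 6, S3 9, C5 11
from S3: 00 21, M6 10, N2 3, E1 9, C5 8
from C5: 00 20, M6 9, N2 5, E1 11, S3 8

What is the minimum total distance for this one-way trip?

Shortest open route: 37 blocks.

There are 5! = 120 possible orderings.
00 - M6 - N2 - E1 - S3 - C5: 11+7+6+9+8 = 41
00 - M6 - N2 - E1 - C5 - S3: 11+7+6+11+8 = 43
00 - M6 - N2 - S3 - E1 - C5: 11+7+3+9+11 = 41
00 - M6 - N2 - S3 - C5 - E1: 11+7+3+8+11 = 40
00 - M6 - N2 - C5 - E1 - S3: 11+7+5+11+9 = 43
00 - M6 - N2 - C5 - S3 - E1: 11+7+5+8+9 = 40
00 - M6 - E1 - N2 - S3 - C5: 11+13+6+3+8 = 41
00 - M6 - E1 - N2 - C5 - S3: 11+13+6+5+8 = 43
00 - M6 - E1 - S3 - N2 - C5: 11+13+9+3+5 = 41
00 - M6 - E1 - S3 - C5 - N2: 11+13+9+8+5 = 46
00 - M6 - E1 - C5 - N2 - S3: 11+13+11+5+3 = 43
00 - M6 - E1 - C5 - S3 - N2: 11+13+11+8+3 = 46
00 - M6 - S3 - N2 - E1 - C5: 11+10+3+6+11 = 41
00 - M6 - S3 - N2 - C5 - E1: 11+10+3+5+11 = 40
… (106 more)
00 - M6 - C5 - N2 - S3 - E1: 11+9+5+3+9 = 37  ← best
The minimum is 37.
One shortest path: 00 → M6 → C5 → N2 → S3 → E1.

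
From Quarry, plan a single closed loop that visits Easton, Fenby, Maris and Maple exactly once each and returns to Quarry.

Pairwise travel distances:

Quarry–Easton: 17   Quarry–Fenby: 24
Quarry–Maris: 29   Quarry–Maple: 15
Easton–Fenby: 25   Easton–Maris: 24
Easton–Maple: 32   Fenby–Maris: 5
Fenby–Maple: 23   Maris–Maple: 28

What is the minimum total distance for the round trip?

84 — the shortest possible round trip.

Quarry → Easton → Fenby → Maris → Maple → Quarry: 17+25+5+28+15 = 90
Quarry → Easton → Fenby → Maple → Maris → Quarry: 17+25+23+28+29 = 122
Quarry → Easton → Maris → Fenby → Maple → Quarry: 17+24+5+23+15 = 84
Quarry → Easton → Maris → Maple → Fenby → Quarry: 17+24+28+23+24 = 116
Quarry → Easton → Maple → Fenby → Maris → Quarry: 17+32+23+5+29 = 106
Quarry → Easton → Maple → Maris → Fenby → Quarry: 17+32+28+5+24 = 106
Quarry → Fenby → Easton → Maris → Maple → Quarry: 24+25+24+28+15 = 116
Quarry → Fenby → Easton → Maple → Maris → Quarry: 24+25+32+28+29 = 138
Quarry → Fenby → Maris → Easton → Maple → Quarry: 24+5+24+32+15 = 100
Quarry → Fenby → Maple → Easton → Maris → Quarry: 24+23+32+24+29 = 132
Quarry → Maris → Easton → Fenby → Maple → Quarry: 29+24+25+23+15 = 116
Quarry → Maris → Fenby → Easton → Maple → Quarry: 29+5+25+32+15 = 106
The minimum is 84.
One optimal route: Quarry → Easton → Maris → Fenby → Maple → Quarry (or its reverse).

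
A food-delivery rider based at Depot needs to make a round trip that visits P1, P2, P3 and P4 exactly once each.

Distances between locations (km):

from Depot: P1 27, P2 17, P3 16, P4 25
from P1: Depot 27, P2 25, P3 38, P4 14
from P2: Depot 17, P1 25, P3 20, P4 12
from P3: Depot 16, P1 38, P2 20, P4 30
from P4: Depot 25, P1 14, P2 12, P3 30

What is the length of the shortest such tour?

There are 12 distinct closed tours to check (reversals are equivalent).
Depot → P1 → P2 → P3 → P4 → Depot: 27+25+20+30+25 = 127
Depot → P1 → P2 → P4 → P3 → Depot: 27+25+12+30+16 = 110
Depot → P1 → P3 → P2 → P4 → Depot: 27+38+20+12+25 = 122
Depot → P1 → P3 → P4 → P2 → Depot: 27+38+30+12+17 = 124
Depot → P1 → P4 → P2 → P3 → Depot: 27+14+12+20+16 = 89
Depot → P1 → P4 → P3 → P2 → Depot: 27+14+30+20+17 = 108
Depot → P2 → P1 → P3 → P4 → Depot: 17+25+38+30+25 = 135
Depot → P2 → P1 → P4 → P3 → Depot: 17+25+14+30+16 = 102
Depot → P2 → P3 → P1 → P4 → Depot: 17+20+38+14+25 = 114
Depot → P2 → P4 → P1 → P3 → Depot: 17+12+14+38+16 = 97
Depot → P3 → P1 → P2 → P4 → Depot: 16+38+25+12+25 = 116
Depot → P3 → P2 → P1 → P4 → Depot: 16+20+25+14+25 = 100
The minimum is 89.
One optimal route: Depot → P1 → P4 → P2 → P3 → Depot (or its reverse).

Shortest round trip = 89 km.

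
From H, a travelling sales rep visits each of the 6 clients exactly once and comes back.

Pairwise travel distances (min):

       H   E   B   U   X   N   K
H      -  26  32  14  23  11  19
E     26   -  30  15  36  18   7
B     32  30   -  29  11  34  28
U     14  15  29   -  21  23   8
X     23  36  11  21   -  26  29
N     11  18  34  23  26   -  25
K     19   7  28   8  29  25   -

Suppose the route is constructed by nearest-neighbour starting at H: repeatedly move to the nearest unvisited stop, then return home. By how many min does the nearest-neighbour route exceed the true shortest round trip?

From H: N=11, U=14, K=19, X=23, E=26, B=32 → choose N (11).
From N: E=18, U=23, K=25, X=26, B=34 → choose E (18).
From E: K=7, U=15, B=30, X=36 → choose K (7).
From K: U=8, B=28, X=29 → choose U (8).
From U: X=21, B=29 → choose X (21).
From X: B=11 → choose B (11).
NN route H → N → E → K → U → X → B → H costs 108.
Optimal: H → U → K → E → B → X → N → H costs 107 (by enumerating all 360 distinct tours).
Excess = 108 − 107 = 1.

The nearest-neighbour route is 1 min longer than optimal.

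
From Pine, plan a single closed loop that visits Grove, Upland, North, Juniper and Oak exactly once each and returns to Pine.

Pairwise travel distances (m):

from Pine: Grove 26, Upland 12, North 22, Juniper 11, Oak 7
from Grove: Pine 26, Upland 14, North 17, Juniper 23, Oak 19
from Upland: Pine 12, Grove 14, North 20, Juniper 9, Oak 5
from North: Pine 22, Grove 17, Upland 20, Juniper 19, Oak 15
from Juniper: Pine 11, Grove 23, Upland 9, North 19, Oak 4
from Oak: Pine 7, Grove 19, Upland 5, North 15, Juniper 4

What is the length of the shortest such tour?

Shortest round trip = 73 m.

With 5 stops there are 5!/2 = 60 distinct round trips (a route and its reverse cost the same).
Pine - Grove - Upland - North - Juniper - Oak - Pine: 26+14+20+19+4+7 = 90
Pine - Grove - Upland - North - Oak - Juniper - Pine: 26+14+20+15+4+11 = 90
Pine - Grove - Upland - Juniper - North - Oak - Pine: 26+14+9+19+15+7 = 90
Pine - Grove - Upland - Juniper - Oak - North - Pine: 26+14+9+4+15+22 = 90
Pine - Grove - Upland - Oak - North - Juniper - Pine: 26+14+5+15+19+11 = 90
Pine - Grove - Upland - Oak - Juniper - North - Pine: 26+14+5+4+19+22 = 90
Pine - Grove - North - Upland - Juniper - Oak - Pine: 26+17+20+9+4+7 = 83
Pine - Grove - North - Upland - Oak - Juniper - Pine: 26+17+20+5+4+11 = 83
Pine - Grove - North - Juniper - Upland - Oak - Pine: 26+17+19+9+5+7 = 83
Pine - Grove - North - Juniper - Oak - Upland - Pine: 26+17+19+4+5+12 = 83
Pine - Grove - North - Oak - Upland - Juniper - Pine: 26+17+15+5+9+11 = 83
Pine - Grove - North - Oak - Juniper - Upland - Pine: 26+17+15+4+9+12 = 83
Pine - Grove - Juniper - Upland - North - Oak - Pine: 26+23+9+20+15+7 = 100
Pine - Grove - Juniper - Upland - Oak - North - Pine: 26+23+9+5+15+22 = 100
… (46 more)
Pine - Upland - Grove - North - Juniper - Oak - Pine: 12+14+17+19+4+7 = 73  ← best
The minimum is 73.
One optimal route: Pine → Upland → Grove → North → Juniper → Oak → Pine (or its reverse).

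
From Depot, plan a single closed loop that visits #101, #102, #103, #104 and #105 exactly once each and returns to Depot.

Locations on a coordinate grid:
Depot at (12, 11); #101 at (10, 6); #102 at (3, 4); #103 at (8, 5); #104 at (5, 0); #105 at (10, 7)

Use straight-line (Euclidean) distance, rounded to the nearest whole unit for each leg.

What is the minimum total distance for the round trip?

Depot → #101 → #102 → #103 → #104 → #105 → Depot: 5+7+5+6+9+4 = 36
Depot → #101 → #102 → #103 → #105 → #104 → Depot: 5+7+5+3+9+13 = 42
Depot → #101 → #102 → #104 → #103 → #105 → Depot: 5+7+4+6+3+4 = 29
Depot → #101 → #102 → #104 → #105 → #103 → Depot: 5+7+4+9+3+7 = 35
Depot → #101 → #102 → #105 → #103 → #104 → Depot: 5+7+8+3+6+13 = 42
Depot → #101 → #102 → #105 → #104 → #103 → Depot: 5+7+8+9+6+7 = 42
Depot → #101 → #103 → #102 → #104 → #105 → Depot: 5+2+5+4+9+4 = 29
Depot → #101 → #103 → #102 → #105 → #104 → Depot: 5+2+5+8+9+13 = 42
Depot → #101 → #103 → #104 → #102 → #105 → Depot: 5+2+6+4+8+4 = 29
Depot → #101 → #103 → #104 → #105 → #102 → Depot: 5+2+6+9+8+11 = 41
Depot → #101 → #103 → #105 → #102 → #104 → Depot: 5+2+3+8+4+13 = 35
Depot → #101 → #103 → #105 → #104 → #102 → Depot: 5+2+3+9+4+11 = 34
Depot → #101 → #104 → #102 → #103 → #105 → Depot: 5+8+4+5+3+4 = 29
Depot → #101 → #104 → #102 → #105 → #103 → Depot: 5+8+4+8+3+7 = 35
… (46 more)
Depot → #102 → #104 → #103 → #101 → #105 → Depot: 11+4+6+2+1+4 = 28  ← best
The minimum is 28.
One optimal route: Depot → #102 → #104 → #103 → #101 → #105 → Depot (or its reverse).

28 — the shortest possible round trip.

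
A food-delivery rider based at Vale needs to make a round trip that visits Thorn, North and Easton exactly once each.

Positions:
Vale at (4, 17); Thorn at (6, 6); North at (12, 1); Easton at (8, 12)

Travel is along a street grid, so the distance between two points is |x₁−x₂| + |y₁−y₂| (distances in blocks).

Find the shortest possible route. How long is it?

48 blocks — the shortest possible round trip.

Vale - Thorn - North - Easton - Vale: 13+11+15+9 = 48
Vale - Thorn - Easton - North - Vale: 13+8+15+24 = 60
Vale - North - Thorn - Easton - Vale: 24+11+8+9 = 52
The minimum is 48.
One optimal route: Vale → Thorn → North → Easton → Vale (or its reverse).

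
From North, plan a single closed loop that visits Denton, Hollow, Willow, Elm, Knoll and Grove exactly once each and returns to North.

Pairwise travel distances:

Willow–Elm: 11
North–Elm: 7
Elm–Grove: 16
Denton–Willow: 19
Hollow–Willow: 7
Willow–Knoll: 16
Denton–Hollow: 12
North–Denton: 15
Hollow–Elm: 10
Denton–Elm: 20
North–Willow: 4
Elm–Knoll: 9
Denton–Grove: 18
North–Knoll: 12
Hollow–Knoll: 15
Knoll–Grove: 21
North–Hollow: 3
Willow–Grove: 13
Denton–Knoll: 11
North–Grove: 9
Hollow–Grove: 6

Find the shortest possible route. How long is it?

North → Denton → Hollow → Willow → Elm → Knoll → Grove → North: 15+12+7+11+9+21+9 = 84
North → Denton → Hollow → Willow → Elm → Grove → Knoll → North: 15+12+7+11+16+21+12 = 94
North → Denton → Hollow → Willow → Knoll → Elm → Grove → North: 15+12+7+16+9+16+9 = 84
North → Denton → Hollow → Willow → Knoll → Grove → Elm → North: 15+12+7+16+21+16+7 = 94
North → Denton → Hollow → Willow → Grove → Elm → Knoll → North: 15+12+7+13+16+9+12 = 84
North → Denton → Hollow → Willow → Grove → Knoll → Elm → North: 15+12+7+13+21+9+7 = 84
North → Denton → Hollow → Elm → Willow → Knoll → Grove → North: 15+12+10+11+16+21+9 = 94
North → Denton → Hollow → Elm → Willow → Grove → Knoll → North: 15+12+10+11+13+21+12 = 94
… (352 more)
North → Hollow → Grove → Denton → Knoll → Elm → Willow → North: 3+6+18+11+9+11+4 = 62  ← best
The minimum is 62.
One optimal route: North → Hollow → Grove → Denton → Knoll → Elm → Willow → North (or its reverse).

Minimum total distance: 62.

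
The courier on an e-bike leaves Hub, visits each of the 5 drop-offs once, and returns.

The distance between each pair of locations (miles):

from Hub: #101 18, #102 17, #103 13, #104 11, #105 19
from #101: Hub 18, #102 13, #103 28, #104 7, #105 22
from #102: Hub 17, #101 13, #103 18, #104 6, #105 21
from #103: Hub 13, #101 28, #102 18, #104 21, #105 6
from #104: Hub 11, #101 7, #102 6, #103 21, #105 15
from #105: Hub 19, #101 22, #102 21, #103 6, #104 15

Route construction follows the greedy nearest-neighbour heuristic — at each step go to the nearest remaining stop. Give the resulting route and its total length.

Total distance 71 miles via the nearest-neighbour route Hub → #104 → #102 → #101 → #105 → #103 → Hub.

From Hub: distances to unvisited — #104=11, #103=13, #102=17, #101=18, #105=19. Nearest is #104 (11).
From #104: distances to unvisited — #102=6, #101=7, #105=15, #103=21. Nearest is #102 (6).
From #102: distances to unvisited — #101=13, #103=18, #105=21. Nearest is #101 (13).
From #101: distances to unvisited — #105=22, #103=28. Nearest is #105 (22).
From #105: distances to unvisited — #103=6. Nearest is #103 (6).
Return #103→Hub: 13.
Total = 11 + 6 + 13 + 22 + 6 + 13 = 71.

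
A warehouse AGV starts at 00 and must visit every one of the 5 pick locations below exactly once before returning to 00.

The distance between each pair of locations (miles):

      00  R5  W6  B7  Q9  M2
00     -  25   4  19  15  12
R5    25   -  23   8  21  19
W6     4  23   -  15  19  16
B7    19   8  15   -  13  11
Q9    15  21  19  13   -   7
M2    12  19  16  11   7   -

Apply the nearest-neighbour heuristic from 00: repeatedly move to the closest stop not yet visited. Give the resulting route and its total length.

Nearest-neighbour total = 68 miles; route 00 → W6 → B7 → R5 → M2 → Q9 → 00.

From 00: distances to unvisited — W6=4, M2=12, Q9=15, B7=19, R5=25. Nearest is W6 (4).
From W6: distances to unvisited — B7=15, M2=16, Q9=19, R5=23. Nearest is B7 (15).
From B7: distances to unvisited — R5=8, M2=11, Q9=13. Nearest is R5 (8).
From R5: distances to unvisited — M2=19, Q9=21. Nearest is M2 (19).
From M2: distances to unvisited — Q9=7. Nearest is Q9 (7).
Return Q9→00: 15.
Total = 4 + 15 + 8 + 19 + 7 + 15 = 68.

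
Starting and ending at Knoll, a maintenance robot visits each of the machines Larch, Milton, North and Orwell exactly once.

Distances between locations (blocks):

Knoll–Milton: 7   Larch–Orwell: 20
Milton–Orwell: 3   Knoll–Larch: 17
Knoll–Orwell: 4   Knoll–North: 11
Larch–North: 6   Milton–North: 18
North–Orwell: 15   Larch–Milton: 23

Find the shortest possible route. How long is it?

With 4 stops there are 4!/2 = 12 distinct round trips (a route and its reverse cost the same).
Knoll - Larch - Milton - North - Orwell - Knoll: 17+23+18+15+4 = 77
Knoll - Larch - Milton - Orwell - North - Knoll: 17+23+3+15+11 = 69
Knoll - Larch - North - Milton - Orwell - Knoll: 17+6+18+3+4 = 48
Knoll - Larch - North - Orwell - Milton - Knoll: 17+6+15+3+7 = 48
Knoll - Larch - Orwell - Milton - North - Knoll: 17+20+3+18+11 = 69
Knoll - Larch - Orwell - North - Milton - Knoll: 17+20+15+18+7 = 77
Knoll - Milton - Larch - North - Orwell - Knoll: 7+23+6+15+4 = 55
Knoll - Milton - Larch - Orwell - North - Knoll: 7+23+20+15+11 = 76
Knoll - Milton - North - Larch - Orwell - Knoll: 7+18+6+20+4 = 55
Knoll - Milton - Orwell - Larch - North - Knoll: 7+3+20+6+11 = 47
Knoll - North - Larch - Milton - Orwell - Knoll: 11+6+23+3+4 = 47
Knoll - North - Milton - Larch - Orwell - Knoll: 11+18+23+20+4 = 76
The minimum is 47.
One optimal route: Knoll → Milton → Orwell → Larch → North → Knoll (or its reverse).

Shortest round trip = 47 blocks.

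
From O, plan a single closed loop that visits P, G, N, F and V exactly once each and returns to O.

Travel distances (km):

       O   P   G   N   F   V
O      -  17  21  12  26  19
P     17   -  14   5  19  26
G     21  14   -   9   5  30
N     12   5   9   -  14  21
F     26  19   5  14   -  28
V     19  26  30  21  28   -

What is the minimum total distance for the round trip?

83 km — the shortest possible round trip.

O - P - G - N - F - V - O: 17+14+9+14+28+19 = 101
O - P - G - N - V - F - O: 17+14+9+21+28+26 = 115
O - P - G - F - N - V - O: 17+14+5+14+21+19 = 90
O - P - G - F - V - N - O: 17+14+5+28+21+12 = 97
O - P - G - V - N - F - O: 17+14+30+21+14+26 = 122
O - P - G - V - F - N - O: 17+14+30+28+14+12 = 115
O - P - N - G - F - V - O: 17+5+9+5+28+19 = 83
O - P - N - G - V - F - O: 17+5+9+30+28+26 = 115
O - P - N - F - G - V - O: 17+5+14+5+30+19 = 90
O - P - N - F - V - G - O: 17+5+14+28+30+21 = 115
O - P - N - V - G - F - O: 17+5+21+30+5+26 = 104
O - P - N - V - F - G - O: 17+5+21+28+5+21 = 97
O - P - F - G - N - V - O: 17+19+5+9+21+19 = 90
O - P - F - G - V - N - O: 17+19+5+30+21+12 = 104
… (46 more)
The minimum is 83.
One optimal route: O → P → N → G → F → V → O (or its reverse).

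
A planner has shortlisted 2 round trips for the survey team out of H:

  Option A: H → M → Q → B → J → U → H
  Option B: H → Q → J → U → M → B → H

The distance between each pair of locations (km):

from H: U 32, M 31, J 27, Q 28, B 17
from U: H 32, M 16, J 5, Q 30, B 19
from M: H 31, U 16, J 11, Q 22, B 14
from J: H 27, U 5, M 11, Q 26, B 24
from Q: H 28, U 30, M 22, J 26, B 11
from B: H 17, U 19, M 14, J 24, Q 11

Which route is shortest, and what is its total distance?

Shortest is Option B, total 106 km.

Option A: 31 + 22 + 11 + 24 + 5 + 32 = 125
Option B: 28 + 26 + 5 + 16 + 14 + 17 = 106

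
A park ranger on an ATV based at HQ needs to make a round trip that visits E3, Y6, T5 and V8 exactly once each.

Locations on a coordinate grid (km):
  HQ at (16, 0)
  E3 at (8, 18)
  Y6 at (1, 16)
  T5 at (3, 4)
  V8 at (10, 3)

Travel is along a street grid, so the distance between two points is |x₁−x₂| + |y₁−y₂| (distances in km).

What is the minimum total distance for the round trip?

Minimum total distance: 66 km.

With 4 stops there are 4!/2 = 12 distinct round trips (a route and its reverse cost the same).
HQ-E3-Y6-T5-V8-HQ: 26+9+14+8+9 = 66
HQ-E3-Y6-V8-T5-HQ: 26+9+22+8+17 = 82
HQ-E3-T5-Y6-V8-HQ: 26+19+14+22+9 = 90
HQ-E3-T5-V8-Y6-HQ: 26+19+8+22+31 = 106
HQ-E3-V8-Y6-T5-HQ: 26+17+22+14+17 = 96
HQ-E3-V8-T5-Y6-HQ: 26+17+8+14+31 = 96
HQ-Y6-E3-T5-V8-HQ: 31+9+19+8+9 = 76
HQ-Y6-E3-V8-T5-HQ: 31+9+17+8+17 = 82
HQ-Y6-T5-E3-V8-HQ: 31+14+19+17+9 = 90
HQ-Y6-V8-E3-T5-HQ: 31+22+17+19+17 = 106
HQ-T5-E3-Y6-V8-HQ: 17+19+9+22+9 = 76
HQ-T5-Y6-E3-V8-HQ: 17+14+9+17+9 = 66
The minimum is 66.
One optimal route: HQ → E3 → Y6 → T5 → V8 → HQ (or its reverse).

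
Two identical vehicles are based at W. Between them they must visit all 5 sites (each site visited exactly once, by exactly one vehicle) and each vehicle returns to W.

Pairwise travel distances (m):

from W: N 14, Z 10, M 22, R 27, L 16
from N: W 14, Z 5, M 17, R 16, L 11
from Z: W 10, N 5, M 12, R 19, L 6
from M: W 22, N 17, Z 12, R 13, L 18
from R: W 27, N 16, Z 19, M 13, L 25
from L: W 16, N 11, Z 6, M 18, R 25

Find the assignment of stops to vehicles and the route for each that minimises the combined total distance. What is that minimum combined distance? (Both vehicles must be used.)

Minimum combined distance: 97 m.

Check every non-empty split of the stops between the two vehicles; for each half take its own optimal tour:
  {N} + {Z, M, R, L}: 28 + 74 = 102
  {Z} + {N, M, R, L}: 20 + 77 = 97
  {N, Z} + {M, R, L}: 29 + 74 = 103
  {M} + {N, Z, R, L}: 44 + 70 = 114
  {N, M} + {Z, R, L}: 53 + 68 = 121
  {Z, M} + {N, R, L}: 44 + 70 = 114
  … (15 splits in total)
Best: vehicle 1 W → Z → W = 20; vehicle 2 W → N → R → M → L → W = 77; combined 97.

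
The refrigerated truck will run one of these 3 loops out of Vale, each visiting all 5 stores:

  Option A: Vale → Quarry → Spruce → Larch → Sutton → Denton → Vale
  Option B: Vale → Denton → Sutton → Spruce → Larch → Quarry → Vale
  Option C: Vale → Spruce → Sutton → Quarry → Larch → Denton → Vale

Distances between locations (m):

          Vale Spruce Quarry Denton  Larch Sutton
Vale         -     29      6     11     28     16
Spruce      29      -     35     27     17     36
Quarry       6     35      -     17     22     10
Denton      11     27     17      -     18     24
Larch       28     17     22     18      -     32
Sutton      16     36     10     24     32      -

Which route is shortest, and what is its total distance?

Option A: 6 + 35 + 17 + 32 + 24 + 11 = 125
Option B: 11 + 24 + 36 + 17 + 22 + 6 = 116
Option C: 29 + 36 + 10 + 22 + 18 + 11 = 126

Shortest is Option B, total 116 m.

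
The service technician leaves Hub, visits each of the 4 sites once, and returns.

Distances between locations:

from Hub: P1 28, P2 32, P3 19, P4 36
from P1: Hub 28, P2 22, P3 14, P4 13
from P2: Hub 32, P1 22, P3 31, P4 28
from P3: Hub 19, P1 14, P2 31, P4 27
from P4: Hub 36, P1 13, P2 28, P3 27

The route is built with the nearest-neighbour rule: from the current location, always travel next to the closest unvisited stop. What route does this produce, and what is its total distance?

Hub → [P3:19 / P1:28 / P2:32 / P4:36] → P3 (19)
P3 → [P1:14 / P4:27 / P2:31] → P1 (14)
P1 → [P4:13 / P2:22] → P4 (13)
P4 → [P2:28] → P2 (28)
Return P2→Hub: 32.
Total = 19 + 14 + 13 + 28 + 32 = 106.

Nearest-neighbour total = 106; route Hub → P3 → P1 → P4 → P2 → Hub.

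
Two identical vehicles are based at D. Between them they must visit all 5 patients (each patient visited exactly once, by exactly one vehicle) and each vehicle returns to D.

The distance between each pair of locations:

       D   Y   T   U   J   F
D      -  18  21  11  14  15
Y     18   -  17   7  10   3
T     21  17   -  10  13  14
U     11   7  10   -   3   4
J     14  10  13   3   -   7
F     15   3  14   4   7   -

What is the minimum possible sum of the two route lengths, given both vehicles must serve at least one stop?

There are 2^4 − 1 = 15 ways to divide the 5 stops into two non-empty groups. For each, the best each vehicle can do is its own shortest tour through its group:
  {Y} + {T, U, J, F}: 36 + 56 = 92
  {T} + {Y, U, J, F}: 42 + 42 = 84
  {Y, T} + {U, J, F}: 56 + 36 = 92
  {U} + {Y, T, J, F}: 22 + 62 = 84
  {Y, U} + {T, J, F}: 36 + 56 = 92
  {T, U} + {Y, J, F}: 42 + 42 = 84
  … (15 splits in total)
Best: vehicle 1 D → T → D = 42; vehicle 2 D → Y → F → U → J → D = 42; combined 84.

84 — the smallest possible combined total.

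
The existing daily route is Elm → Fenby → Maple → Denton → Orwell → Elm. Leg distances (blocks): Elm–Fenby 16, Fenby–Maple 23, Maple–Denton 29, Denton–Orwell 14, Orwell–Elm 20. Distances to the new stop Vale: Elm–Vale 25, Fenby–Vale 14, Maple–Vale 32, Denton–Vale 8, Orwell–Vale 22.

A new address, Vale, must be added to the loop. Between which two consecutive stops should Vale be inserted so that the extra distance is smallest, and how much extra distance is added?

Minimum extra distance: 11 blocks, inserting Vale between Maple and Denton.

Insertion cost between consecutive stops i–j is d(i,Vale) + d(Vale,j) − d(i,j):
  between Elm and Fenby: 25 + 14 − 16 = 23
  between Fenby and Maple: 14 + 32 − 23 = 23
  between Maple and Denton: 32 + 8 − 29 = 11
  between Denton and Orwell: 8 + 22 − 14 = 16
  between Orwell and Elm: 22 + 25 − 20 = 27
Cheapest insertion is between Maple and Denton, adding 11.
New total = 102 + 11 = 113.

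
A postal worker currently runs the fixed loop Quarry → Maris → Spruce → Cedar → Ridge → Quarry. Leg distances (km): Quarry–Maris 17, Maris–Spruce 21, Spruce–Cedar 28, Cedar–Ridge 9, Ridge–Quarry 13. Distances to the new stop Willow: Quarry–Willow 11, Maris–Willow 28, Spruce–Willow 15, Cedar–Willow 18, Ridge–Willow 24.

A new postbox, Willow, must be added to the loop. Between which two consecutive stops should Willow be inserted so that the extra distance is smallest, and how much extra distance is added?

Minimum extra distance: 5 km, inserting Willow between Spruce and Cedar.

Insertion cost between consecutive stops i–j is d(i,Willow) + d(Willow,j) − d(i,j):
  between Quarry and Maris: 11 + 28 − 17 = 22
  between Maris and Spruce: 28 + 15 − 21 = 22
  between Spruce and Cedar: 15 + 18 − 28 = 5
  between Cedar and Ridge: 18 + 24 − 9 = 33
  between Ridge and Quarry: 24 + 11 − 13 = 22
Cheapest insertion is between Spruce and Cedar, adding 5.
New total = 88 + 5 = 93.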